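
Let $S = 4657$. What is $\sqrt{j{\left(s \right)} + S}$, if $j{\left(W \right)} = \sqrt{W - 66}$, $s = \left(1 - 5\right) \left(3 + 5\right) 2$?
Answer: $\sqrt{4657 + i \sqrt{130}} \approx 68.242 + 0.0835 i$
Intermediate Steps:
$s = -64$ ($s = \left(-4\right) 8 \cdot 2 = \left(-32\right) 2 = -64$)
$j{\left(W \right)} = \sqrt{-66 + W}$
$\sqrt{j{\left(s \right)} + S} = \sqrt{\sqrt{-66 - 64} + 4657} = \sqrt{\sqrt{-130} + 4657} = \sqrt{i \sqrt{130} + 4657} = \sqrt{4657 + i \sqrt{130}}$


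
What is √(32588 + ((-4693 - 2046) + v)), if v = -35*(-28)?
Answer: 3*√2981 ≈ 163.80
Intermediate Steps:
v = 980
√(32588 + ((-4693 - 2046) + v)) = √(32588 + ((-4693 - 2046) + 980)) = √(32588 + (-6739 + 980)) = √(32588 - 5759) = √26829 = 3*√2981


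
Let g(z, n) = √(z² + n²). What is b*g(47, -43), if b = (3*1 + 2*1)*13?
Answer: 65*√4058 ≈ 4140.7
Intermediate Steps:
g(z, n) = √(n² + z²)
b = 65 (b = (3 + 2)*13 = 5*13 = 65)
b*g(47, -43) = 65*√((-43)² + 47²) = 65*√(1849 + 2209) = 65*√4058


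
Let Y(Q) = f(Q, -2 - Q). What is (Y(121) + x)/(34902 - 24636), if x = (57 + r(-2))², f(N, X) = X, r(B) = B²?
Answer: 1799/5133 ≈ 0.35048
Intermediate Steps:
Y(Q) = -2 - Q
x = 3721 (x = (57 + (-2)²)² = (57 + 4)² = 61² = 3721)
(Y(121) + x)/(34902 - 24636) = ((-2 - 1*121) + 3721)/(34902 - 24636) = ((-2 - 121) + 3721)/10266 = (-123 + 3721)*(1/10266) = 3598*(1/10266) = 1799/5133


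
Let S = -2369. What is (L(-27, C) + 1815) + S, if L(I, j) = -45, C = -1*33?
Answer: -599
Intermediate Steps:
C = -33
(L(-27, C) + 1815) + S = (-45 + 1815) - 2369 = 1770 - 2369 = -599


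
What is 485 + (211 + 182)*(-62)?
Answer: -23881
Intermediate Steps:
485 + (211 + 182)*(-62) = 485 + 393*(-62) = 485 - 24366 = -23881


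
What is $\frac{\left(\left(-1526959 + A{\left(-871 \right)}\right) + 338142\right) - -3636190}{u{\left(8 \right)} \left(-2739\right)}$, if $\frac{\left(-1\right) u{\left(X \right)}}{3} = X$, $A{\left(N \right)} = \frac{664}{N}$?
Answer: $\frac{2131661219}{57256056} \approx 37.23$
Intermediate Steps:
$u{\left(X \right)} = - 3 X$
$\frac{\left(\left(-1526959 + A{\left(-871 \right)}\right) + 338142\right) - -3636190}{u{\left(8 \right)} \left(-2739\right)} = \frac{\left(\left(-1526959 + \frac{664}{-871}\right) + 338142\right) - -3636190}{\left(-3\right) 8 \left(-2739\right)} = \frac{\left(\left(-1526959 + 664 \left(- \frac{1}{871}\right)\right) + 338142\right) + 3636190}{\left(-24\right) \left(-2739\right)} = \frac{\left(\left(-1526959 - \frac{664}{871}\right) + 338142\right) + 3636190}{65736} = \left(\left(- \frac{1329981953}{871} + 338142\right) + 3636190\right) \frac{1}{65736} = \left(- \frac{1035460271}{871} + 3636190\right) \frac{1}{65736} = \frac{2131661219}{871} \cdot \frac{1}{65736} = \frac{2131661219}{57256056}$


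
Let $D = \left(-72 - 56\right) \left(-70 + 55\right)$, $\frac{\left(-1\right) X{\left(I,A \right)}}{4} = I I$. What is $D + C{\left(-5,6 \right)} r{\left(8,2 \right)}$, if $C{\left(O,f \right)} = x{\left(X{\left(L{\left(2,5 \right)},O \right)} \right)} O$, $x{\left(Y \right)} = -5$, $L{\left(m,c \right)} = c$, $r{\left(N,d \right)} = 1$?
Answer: $1945$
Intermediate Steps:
$X{\left(I,A \right)} = - 4 I^{2}$ ($X{\left(I,A \right)} = - 4 I I = - 4 I^{2}$)
$C{\left(O,f \right)} = - 5 O$
$D = 1920$ ($D = \left(-128\right) \left(-15\right) = 1920$)
$D + C{\left(-5,6 \right)} r{\left(8,2 \right)} = 1920 + \left(-5\right) \left(-5\right) 1 = 1920 + 25 \cdot 1 = 1920 + 25 = 1945$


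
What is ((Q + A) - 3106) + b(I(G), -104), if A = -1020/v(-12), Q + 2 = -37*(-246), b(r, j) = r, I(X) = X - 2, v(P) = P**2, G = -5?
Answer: 71759/12 ≈ 5979.9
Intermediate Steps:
I(X) = -2 + X
Q = 9100 (Q = -2 - 37*(-246) = -2 + 9102 = 9100)
A = -85/12 (A = -1020/((-12)**2) = -1020/144 = -1020*1/144 = -85/12 ≈ -7.0833)
((Q + A) - 3106) + b(I(G), -104) = ((9100 - 85/12) - 3106) + (-2 - 5) = (109115/12 - 3106) - 7 = 71843/12 - 7 = 71759/12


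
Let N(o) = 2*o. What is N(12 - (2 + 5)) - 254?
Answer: -244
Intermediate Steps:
N(12 - (2 + 5)) - 254 = 2*(12 - (2 + 5)) - 254 = 2*(12 - 1*7) - 254 = 2*(12 - 7) - 254 = 2*5 - 254 = 10 - 254 = -244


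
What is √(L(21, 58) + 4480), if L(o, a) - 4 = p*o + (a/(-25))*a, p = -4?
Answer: 2*√26659/5 ≈ 65.310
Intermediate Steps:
L(o, a) = 4 - 4*o - a²/25 (L(o, a) = 4 + (-4*o + (a/(-25))*a) = 4 + (-4*o + (a*(-1/25))*a) = 4 + (-4*o + (-a/25)*a) = 4 + (-4*o - a²/25) = 4 - 4*o - a²/25)
√(L(21, 58) + 4480) = √((4 - 4*21 - 1/25*58²) + 4480) = √((4 - 84 - 1/25*3364) + 4480) = √((4 - 84 - 3364/25) + 4480) = √(-5364/25 + 4480) = √(106636/25) = 2*√26659/5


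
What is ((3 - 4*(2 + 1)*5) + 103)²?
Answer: 2116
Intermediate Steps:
((3 - 4*(2 + 1)*5) + 103)² = ((3 - 4*3*5) + 103)² = ((3 - 12*5) + 103)² = ((3 - 60) + 103)² = (-57 + 103)² = 46² = 2116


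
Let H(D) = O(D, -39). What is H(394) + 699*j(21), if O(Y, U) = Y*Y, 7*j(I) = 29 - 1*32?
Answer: 1084555/7 ≈ 1.5494e+5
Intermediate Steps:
j(I) = -3/7 (j(I) = (29 - 1*32)/7 = (29 - 32)/7 = (1/7)*(-3) = -3/7)
O(Y, U) = Y**2
H(D) = D**2
H(394) + 699*j(21) = 394**2 + 699*(-3/7) = 155236 - 2097/7 = 1084555/7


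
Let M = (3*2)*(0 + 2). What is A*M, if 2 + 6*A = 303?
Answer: 602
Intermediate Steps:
A = 301/6 (A = -⅓ + (⅙)*303 = -⅓ + 101/2 = 301/6 ≈ 50.167)
M = 12 (M = 6*2 = 12)
A*M = (301/6)*12 = 602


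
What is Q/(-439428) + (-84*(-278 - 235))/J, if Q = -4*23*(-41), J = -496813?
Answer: -5202452503/54578385741 ≈ -0.095321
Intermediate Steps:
Q = 3772 (Q = -92*(-41) = 3772)
Q/(-439428) + (-84*(-278 - 235))/J = 3772/(-439428) - 84*(-278 - 235)/(-496813) = 3772*(-1/439428) - 84*(-513)*(-1/496813) = -943/109857 + 43092*(-1/496813) = -943/109857 - 43092/496813 = -5202452503/54578385741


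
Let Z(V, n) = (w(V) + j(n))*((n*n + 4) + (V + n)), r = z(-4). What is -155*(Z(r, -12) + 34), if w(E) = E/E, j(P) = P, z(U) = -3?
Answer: 221495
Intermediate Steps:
r = -3
w(E) = 1
Z(V, n) = (1 + n)*(4 + V + n + n²) (Z(V, n) = (1 + n)*((n*n + 4) + (V + n)) = (1 + n)*((n² + 4) + (V + n)) = (1 + n)*((4 + n²) + (V + n)) = (1 + n)*(4 + V + n + n²))
-155*(Z(r, -12) + 34) = -155*((4 - 3 + (-12)³ + 2*(-12)² + 5*(-12) - 3*(-12)) + 34) = -155*((4 - 3 - 1728 + 2*144 - 60 + 36) + 34) = -155*((4 - 3 - 1728 + 288 - 60 + 36) + 34) = -155*(-1463 + 34) = -155*(-1429) = 221495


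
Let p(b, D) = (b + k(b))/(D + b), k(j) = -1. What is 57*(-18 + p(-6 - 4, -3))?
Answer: -12711/13 ≈ -977.77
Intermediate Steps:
p(b, D) = (-1 + b)/(D + b) (p(b, D) = (b - 1)/(D + b) = (-1 + b)/(D + b))
57*(-18 + p(-6 - 4, -3)) = 57*(-18 + (-1 + (-6 - 4))/(-3 + (-6 - 4))) = 57*(-18 + (-1 - 10)/(-3 - 10)) = 57*(-18 - 11/(-13)) = 57*(-18 - 1/13*(-11)) = 57*(-18 + 11/13) = 57*(-223/13) = -12711/13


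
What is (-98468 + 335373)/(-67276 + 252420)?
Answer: 236905/185144 ≈ 1.2796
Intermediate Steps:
(-98468 + 335373)/(-67276 + 252420) = 236905/185144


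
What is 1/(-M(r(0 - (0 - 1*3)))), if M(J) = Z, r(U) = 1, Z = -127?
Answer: 1/127 ≈ 0.0078740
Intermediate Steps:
M(J) = -127
1/(-M(r(0 - (0 - 1*3)))) = 1/(-1*(-127)) = 1/127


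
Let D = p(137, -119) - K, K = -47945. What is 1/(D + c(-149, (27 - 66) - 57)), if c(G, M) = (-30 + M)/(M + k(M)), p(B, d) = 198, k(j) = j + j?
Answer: 16/770295 ≈ 2.0771e-5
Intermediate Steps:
k(j) = 2*j
c(G, M) = (-30 + M)/(3*M) (c(G, M) = (-30 + M)/(M + 2*M) = (-30 + M)/((3*M)) = (-30 + M)*(1/(3*M)) = (-30 + M)/(3*M))
D = 48143 (D = 198 - 1*(-47945) = 198 + 47945 = 48143)
1/(D + c(-149, (27 - 66) - 57)) = 1/(48143 + (-30 + ((27 - 66) - 57))/(3*((27 - 66) - 57))) = 1/(48143 + (-30 + (-39 - 57))/(3*(-39 - 57))) = 1/(48143 + (⅓)*(-30 - 96)/(-96)) = 1/(48143 + (⅓)*(-1/96)*(-126)) = 1/(48143 + 7/16) = 1/(770295/16) = 16/770295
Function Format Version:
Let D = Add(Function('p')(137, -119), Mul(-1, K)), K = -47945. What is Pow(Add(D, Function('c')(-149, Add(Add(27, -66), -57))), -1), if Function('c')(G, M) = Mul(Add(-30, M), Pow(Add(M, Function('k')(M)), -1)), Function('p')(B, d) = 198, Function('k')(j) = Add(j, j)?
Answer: Rational(16, 770295) ≈ 2.0771e-5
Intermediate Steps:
Function('k')(j) = Mul(2, j)
Function('c')(G, M) = Mul(Rational(1, 3), Pow(M, -1), Add(-30, M)) (Function('c')(G, M) = Mul(Add(-30, M), Pow(Add(M, Mul(2, M)), -1)) = Mul(Add(-30, M), Pow(Mul(3, M), -1)) = Mul(Add(-30, M), Mul(Rational(1, 3), Pow(M, -1))) = Mul(Rational(1, 3), Pow(M, -1), Add(-30, M)))
D = 48143 (D = Add(198, Mul(-1, -47945)) = Add(198, 47945) = 48143)
Pow(Add(D, Function('c')(-149, Add(Add(27, -66), -57))), -1) = Pow(Add(48143, Mul(Rational(1, 3), Pow(Add(Add(27, -66), -57), -1), Add(-30, Add(Add(27, -66), -57)))), -1) = Pow(Add(48143, Mul(Rational(1, 3), Pow(Add(-39, -57), -1), Add(-30, Add(-39, -57)))), -1) = Pow(Add(48143, Mul(Rational(1, 3), Pow(-96, -1), Add(-30, -96))), -1) = Pow(Add(48143, Mul(Rational(1, 3), Rational(-1, 96), -126)), -1) = Pow(Add(48143, Rational(7, 16)), -1) = Pow(Rational(770295, 16), -1) = Rational(16, 770295)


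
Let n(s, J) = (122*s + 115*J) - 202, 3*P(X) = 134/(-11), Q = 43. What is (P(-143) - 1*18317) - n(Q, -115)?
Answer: -334622/33 ≈ -10140.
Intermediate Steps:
P(X) = -134/33 (P(X) = (134/(-11))/3 = (134*(-1/11))/3 = (⅓)*(-134/11) = -134/33)
n(s, J) = -202 + 115*J + 122*s (n(s, J) = (115*J + 122*s) - 202 = -202 + 115*J + 122*s)
(P(-143) - 1*18317) - n(Q, -115) = (-134/33 - 1*18317) - (-202 + 115*(-115) + 122*43) = (-134/33 - 18317) - (-202 - 13225 + 5246) = -604595/33 - 1*(-8181) = -604595/33 + 8181 = -334622/33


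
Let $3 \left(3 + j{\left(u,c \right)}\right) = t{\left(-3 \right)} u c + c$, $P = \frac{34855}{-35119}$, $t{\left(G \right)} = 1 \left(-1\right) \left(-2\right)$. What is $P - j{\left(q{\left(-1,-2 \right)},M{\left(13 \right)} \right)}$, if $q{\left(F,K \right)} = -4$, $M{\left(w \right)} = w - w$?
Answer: $\frac{70502}{35119} \approx 2.0075$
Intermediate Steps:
$M{\left(w \right)} = 0$
$t{\left(G \right)} = 2$ ($t{\left(G \right)} = \left(-1\right) \left(-2\right) = 2$)
$P = - \frac{34855}{35119}$ ($P = 34855 \left(- \frac{1}{35119}\right) = - \frac{34855}{35119} \approx -0.99248$)
$j{\left(u,c \right)} = -3 + \frac{c}{3} + \frac{2 c u}{3}$ ($j{\left(u,c \right)} = -3 + \frac{2 u c + c}{3} = -3 + \frac{2 c u + c}{3} = -3 + \frac{c + 2 c u}{3} = -3 + \left(\frac{c}{3} + \frac{2 c u}{3}\right) = -3 + \frac{c}{3} + \frac{2 c u}{3}$)
$P - j{\left(q{\left(-1,-2 \right)},M{\left(13 \right)} \right)} = - \frac{34855}{35119} - \left(-3 + \frac{1}{3} \cdot 0 + \frac{2}{3} \cdot 0 \left(-4\right)\right) = - \frac{34855}{35119} - \left(-3 + 0 + 0\right) = - \frac{34855}{35119} - -3 = - \frac{34855}{35119} + 3 = \frac{70502}{35119}$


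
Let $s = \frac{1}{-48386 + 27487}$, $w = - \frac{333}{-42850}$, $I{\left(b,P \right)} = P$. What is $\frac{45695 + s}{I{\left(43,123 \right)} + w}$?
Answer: $\frac{40920884601400}{110156183817} \approx 371.48$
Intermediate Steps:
$w = \frac{333}{42850}$ ($w = \left(-333\right) \left(- \frac{1}{42850}\right) = \frac{333}{42850} \approx 0.0077713$)
$s = - \frac{1}{20899}$ ($s = \frac{1}{-20899} = - \frac{1}{20899} \approx -4.7849 \cdot 10^{-5}$)
$\frac{45695 + s}{I{\left(43,123 \right)} + w} = \frac{45695 - \frac{1}{20899}}{123 + \frac{333}{42850}} = \frac{954979804}{20899 \cdot \frac{5270883}{42850}} = \frac{954979804}{20899} \cdot \frac{42850}{5270883} = \frac{40920884601400}{110156183817}$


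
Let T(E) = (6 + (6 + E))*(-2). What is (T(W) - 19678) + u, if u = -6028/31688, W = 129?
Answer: -158124627/7922 ≈ -19960.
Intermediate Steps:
u = -1507/7922 (u = -6028*1/31688 = -1507/7922 ≈ -0.19023)
T(E) = -24 - 2*E (T(E) = (12 + E)*(-2) = -24 - 2*E)
(T(W) - 19678) + u = ((-24 - 2*129) - 19678) - 1507/7922 = ((-24 - 258) - 19678) - 1507/7922 = (-282 - 19678) - 1507/7922 = -19960 - 1507/7922 = -158124627/7922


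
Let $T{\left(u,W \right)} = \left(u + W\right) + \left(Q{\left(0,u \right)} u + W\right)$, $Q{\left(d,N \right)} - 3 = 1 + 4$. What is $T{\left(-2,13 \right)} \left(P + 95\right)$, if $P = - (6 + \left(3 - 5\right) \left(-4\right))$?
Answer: $648$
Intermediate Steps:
$Q{\left(d,N \right)} = 8$ ($Q{\left(d,N \right)} = 3 + \left(1 + 4\right) = 3 + 5 = 8$)
$T{\left(u,W \right)} = 2 W + 9 u$ ($T{\left(u,W \right)} = \left(u + W\right) + \left(8 u + W\right) = \left(W + u\right) + \left(W + 8 u\right) = 2 W + 9 u$)
$P = -14$ ($P = - (6 - -8) = - (6 + 8) = \left(-1\right) 14 = -14$)
$T{\left(-2,13 \right)} \left(P + 95\right) = \left(2 \cdot 13 + 9 \left(-2\right)\right) \left(-14 + 95\right) = \left(26 - 18\right) 81 = 8 \cdot 81 = 648$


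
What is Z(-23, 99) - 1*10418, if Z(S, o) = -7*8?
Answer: -10474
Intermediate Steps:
Z(S, o) = -56
Z(-23, 99) - 1*10418 = -56 - 1*10418 = -56 - 10418 = -10474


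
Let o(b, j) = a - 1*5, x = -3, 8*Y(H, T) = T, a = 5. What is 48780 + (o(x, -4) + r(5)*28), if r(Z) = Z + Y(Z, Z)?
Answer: 97875/2 ≈ 48938.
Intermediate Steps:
Y(H, T) = T/8
o(b, j) = 0 (o(b, j) = 5 - 1*5 = 5 - 5 = 0)
r(Z) = 9*Z/8 (r(Z) = Z + Z/8 = 9*Z/8)
48780 + (o(x, -4) + r(5)*28) = 48780 + (0 + ((9/8)*5)*28) = 48780 + (0 + (45/8)*28) = 48780 + (0 + 315/2) = 48780 + 315/2 = 97875/2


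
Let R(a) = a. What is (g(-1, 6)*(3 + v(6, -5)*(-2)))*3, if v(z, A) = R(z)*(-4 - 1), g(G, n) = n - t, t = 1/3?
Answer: 1071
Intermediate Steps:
t = ⅓ (t = 1*(⅓) = ⅓ ≈ 0.33333)
g(G, n) = -⅓ + n (g(G, n) = n - 1*⅓ = n - ⅓ = -⅓ + n)
v(z, A) = -5*z (v(z, A) = z*(-4 - 1) = z*(-5) = -5*z)
(g(-1, 6)*(3 + v(6, -5)*(-2)))*3 = ((-⅓ + 6)*(3 - 5*6*(-2)))*3 = (17*(3 - 30*(-2))/3)*3 = (17*(3 + 60)/3)*3 = ((17/3)*63)*3 = 357*3 = 1071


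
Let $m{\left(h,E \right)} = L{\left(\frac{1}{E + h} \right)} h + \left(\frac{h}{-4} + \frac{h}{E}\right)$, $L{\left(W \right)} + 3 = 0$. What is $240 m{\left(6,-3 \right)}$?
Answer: $-5160$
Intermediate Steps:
$L{\left(W \right)} = -3$ ($L{\left(W \right)} = -3 + 0 = -3$)
$m{\left(h,E \right)} = - \frac{13 h}{4} + \frac{h}{E}$ ($m{\left(h,E \right)} = - 3 h + \left(\frac{h}{-4} + \frac{h}{E}\right) = - 3 h + \left(h \left(- \frac{1}{4}\right) + \frac{h}{E}\right) = - 3 h - \left(\frac{h}{4} - \frac{h}{E}\right) = - \frac{13 h}{4} + \frac{h}{E}$)
$240 m{\left(6,-3 \right)} = 240 \left(\left(- \frac{13}{4}\right) 6 + \frac{6}{-3}\right) = 240 \left(- \frac{39}{2} + 6 \left(- \frac{1}{3}\right)\right) = 240 \left(- \frac{39}{2} - 2\right) = 240 \left(- \frac{43}{2}\right) = -5160$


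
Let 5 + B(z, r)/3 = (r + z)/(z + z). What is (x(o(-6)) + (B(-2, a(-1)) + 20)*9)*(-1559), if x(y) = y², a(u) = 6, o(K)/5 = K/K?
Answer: -67037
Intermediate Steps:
o(K) = 5 (o(K) = 5*(K/K) = 5*1 = 5)
B(z, r) = -15 + 3*(r + z)/(2*z) (B(z, r) = -15 + 3*((r + z)/(z + z)) = -15 + 3*((r + z)/((2*z))) = -15 + 3*((r + z)*(1/(2*z))) = -15 + 3*((r + z)/(2*z)) = -15 + 3*(r + z)/(2*z))
(x(o(-6)) + (B(-2, a(-1)) + 20)*9)*(-1559) = (5² + ((3/2)*(6 - 9*(-2))/(-2) + 20)*9)*(-1559) = (25 + ((3/2)*(-½)*(6 + 18) + 20)*9)*(-1559) = (25 + ((3/2)*(-½)*24 + 20)*9)*(-1559) = (25 + (-18 + 20)*9)*(-1559) = (25 + 2*9)*(-1559) = (25 + 18)*(-1559) = 43*(-1559) = -67037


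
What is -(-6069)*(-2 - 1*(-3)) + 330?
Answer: 6399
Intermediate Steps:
-(-6069)*(-2 - 1*(-3)) + 330 = -(-6069)*(-2 + 3) + 330 = -(-6069) + 330 = -289*(-21) + 330 = 6069 + 330 = 6399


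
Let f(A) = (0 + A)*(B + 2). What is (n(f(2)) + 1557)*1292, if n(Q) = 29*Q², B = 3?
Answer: 5758444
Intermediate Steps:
f(A) = 5*A (f(A) = (0 + A)*(3 + 2) = A*5 = 5*A)
(n(f(2)) + 1557)*1292 = (29*(5*2)² + 1557)*1292 = (29*10² + 1557)*1292 = (29*100 + 1557)*1292 = (2900 + 1557)*1292 = 4457*1292 = 5758444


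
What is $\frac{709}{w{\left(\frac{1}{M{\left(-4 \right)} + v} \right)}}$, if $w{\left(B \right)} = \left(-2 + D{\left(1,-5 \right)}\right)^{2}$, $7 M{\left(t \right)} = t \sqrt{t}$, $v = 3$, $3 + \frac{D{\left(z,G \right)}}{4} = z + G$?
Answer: $\frac{709}{900} \approx 0.78778$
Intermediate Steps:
$D{\left(z,G \right)} = -12 + 4 G + 4 z$ ($D{\left(z,G \right)} = -12 + 4 \left(z + G\right) = -12 + 4 \left(G + z\right) = -12 + \left(4 G + 4 z\right) = -12 + 4 G + 4 z$)
$M{\left(t \right)} = \frac{t^{\frac{3}{2}}}{7}$ ($M{\left(t \right)} = \frac{t \sqrt{t}}{7} = \frac{t^{\frac{3}{2}}}{7}$)
$w{\left(B \right)} = 900$ ($w{\left(B \right)} = \left(-2 + \left(-12 + 4 \left(-5\right) + 4 \cdot 1\right)\right)^{2} = \left(-2 - 28\right)^{2} = \left(-30\right)^{2} = 900$)
$\frac{709}{w{\left(\frac{1}{M{\left(-4 \right)} + v} \right)}} = \frac{709}{900}$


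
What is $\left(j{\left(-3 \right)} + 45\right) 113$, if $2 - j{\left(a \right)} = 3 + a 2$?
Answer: $5650$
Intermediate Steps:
$j{\left(a \right)} = -1 - 2 a$ ($j{\left(a \right)} = 2 - \left(3 + a 2\right) = 2 - \left(3 + 2 a\right) = -1 - 2 a$)
$\left(j{\left(-3 \right)} + 45\right) 113 = \left(\left(-1 - -6\right) + 45\right) 113 = \left(\left(-1 + 6\right) + 45\right) 113 = \left(5 + 45\right) 113 = 50 \cdot 113 = 5650$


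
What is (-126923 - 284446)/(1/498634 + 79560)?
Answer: -205122569946/39671321041 ≈ -5.1705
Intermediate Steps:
(-126923 - 284446)/(1/498634 + 79560) = -411369/(1/498634 + 79560) = -411369/39671321041/498634 = -411369*498634/39671321041 = -205122569946/39671321041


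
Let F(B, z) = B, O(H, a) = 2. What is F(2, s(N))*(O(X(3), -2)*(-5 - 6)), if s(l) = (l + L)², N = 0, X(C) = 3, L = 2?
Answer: -44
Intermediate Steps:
s(l) = (2 + l)² (s(l) = (l + 2)² = (2 + l)²)
F(2, s(N))*(O(X(3), -2)*(-5 - 6)) = 2*(2*(-5 - 6)) = 2*(2*(-11)) = 2*(-22) = -44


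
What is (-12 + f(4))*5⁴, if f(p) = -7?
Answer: -11875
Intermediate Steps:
(-12 + f(4))*5⁴ = (-12 - 7)*5⁴ = -19*625 = -11875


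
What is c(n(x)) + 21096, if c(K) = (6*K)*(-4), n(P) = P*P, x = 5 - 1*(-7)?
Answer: 17640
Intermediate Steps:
x = 12 (x = 5 + 7 = 12)
n(P) = P²
c(K) = -24*K
c(n(x)) + 21096 = -24*12² + 21096 = -24*144 + 21096 = -3456 + 21096 = 17640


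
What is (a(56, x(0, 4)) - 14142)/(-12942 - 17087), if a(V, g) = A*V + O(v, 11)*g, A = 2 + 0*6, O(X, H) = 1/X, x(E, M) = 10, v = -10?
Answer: 14031/30029 ≈ 0.46725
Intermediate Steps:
A = 2 (A = 2 + 0 = 2)
a(V, g) = 2*V - g/10 (a(V, g) = 2*V + g/(-10) = 2*V - g/10)
(a(56, x(0, 4)) - 14142)/(-12942 - 17087) = ((2*56 - ⅒*10) - 14142)/(-12942 - 17087) = ((112 - 1) - 14142)/(-30029) = (111 - 14142)*(-1/30029) = -14031*(-1/30029) = 14031/30029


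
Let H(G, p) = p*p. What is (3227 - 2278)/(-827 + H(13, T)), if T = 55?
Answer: 949/2198 ≈ 0.43176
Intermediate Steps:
H(G, p) = p²
(3227 - 2278)/(-827 + H(13, T)) = (3227 - 2278)/(-827 + 55²) = 949/(-827 + 3025) = 949/2198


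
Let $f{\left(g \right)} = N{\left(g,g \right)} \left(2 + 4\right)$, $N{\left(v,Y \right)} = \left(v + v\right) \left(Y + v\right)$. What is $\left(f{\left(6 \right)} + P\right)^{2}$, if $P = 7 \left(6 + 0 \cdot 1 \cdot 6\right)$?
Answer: $820836$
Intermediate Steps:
$N{\left(v,Y \right)} = 2 v \left(Y + v\right)$
$f{\left(g \right)} = 24 g^{2}$ ($f{\left(g \right)} = 2 g \left(g + g\right) \left(2 + 4\right) = 2 g 2 g 6 = 4 g^{2} \cdot 6 = 24 g^{2}$)
$P = 42$ ($P = 7 \left(6 + 0 \cdot 6\right) = 7 \left(6 + 0\right) = 7 \cdot 6 = 42$)
$\left(f{\left(6 \right)} + P\right)^{2} = \left(24 \cdot 6^{2} + 42\right)^{2} = \left(24 \cdot 36 + 42\right)^{2} = \left(864 + 42\right)^{2} = 906^{2} = 820836$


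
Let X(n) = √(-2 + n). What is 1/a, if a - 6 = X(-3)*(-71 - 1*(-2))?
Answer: 2/7947 + 23*I*√5/7947 ≈ 0.00025167 + 0.0064716*I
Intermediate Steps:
a = 6 - 69*I*√5 (a = 6 + √(-2 - 3)*(-71 - 1*(-2)) = 6 + √(-5)*(-71 + 2) = 6 + (I*√5)*(-69) = 6 - 69*I*√5 ≈ 6.0 - 154.29*I)
1/a = 1/(6 - 69*I*√5)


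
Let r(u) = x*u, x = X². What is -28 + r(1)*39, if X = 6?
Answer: 1376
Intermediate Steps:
x = 36 (x = 6² = 36)
r(u) = 36*u
-28 + r(1)*39 = -28 + (36*1)*39 = -28 + 36*39 = -28 + 1404 = 1376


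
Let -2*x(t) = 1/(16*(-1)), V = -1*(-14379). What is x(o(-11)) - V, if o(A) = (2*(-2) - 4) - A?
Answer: -460127/32 ≈ -14379.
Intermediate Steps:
o(A) = -8 - A (o(A) = (-4 - 4) - A = -8 - A)
V = 14379
x(t) = 1/32 (x(t) = -1/(2*(16*(-1))) = -1/2/(-16) = -1/2*(-1/16) = 1/32)
x(o(-11)) - V = 1/32 - 1*14379 = 1/32 - 14379 = -460127/32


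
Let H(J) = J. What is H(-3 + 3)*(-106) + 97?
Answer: 97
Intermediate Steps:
H(-3 + 3)*(-106) + 97 = (-3 + 3)*(-106) + 97 = 0*(-106) + 97 = 0 + 97 = 97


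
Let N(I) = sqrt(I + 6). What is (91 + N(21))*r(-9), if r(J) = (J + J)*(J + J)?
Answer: 29484 + 972*sqrt(3) ≈ 31168.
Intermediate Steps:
N(I) = sqrt(6 + I)
r(J) = 4*J**2 (r(J) = (2*J)*(2*J) = 4*J**2)
(91 + N(21))*r(-9) = (91 + sqrt(6 + 21))*(4*(-9)**2) = (91 + sqrt(27))*(4*81) = (91 + 3*sqrt(3))*324 = 29484 + 972*sqrt(3)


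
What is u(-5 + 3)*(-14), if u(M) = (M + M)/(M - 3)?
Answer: -56/5 ≈ -11.200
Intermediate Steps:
u(M) = 2*M/(-3 + M) (u(M) = (2*M)/(-3 + M) = 2*M/(-3 + M))
u(-5 + 3)*(-14) = (2*(-5 + 3)/(-3 + (-5 + 3)))*(-14) = (2*(-2)/(-3 - 2))*(-14) = (2*(-2)/(-5))*(-14) = (2*(-2)*(-⅕))*(-14) = (⅘)*(-14) = -56/5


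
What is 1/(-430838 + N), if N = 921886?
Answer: 1/491048 ≈ 2.0365e-6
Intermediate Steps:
1/(-430838 + N) = 1/(-430838 + 921886) = 1/491048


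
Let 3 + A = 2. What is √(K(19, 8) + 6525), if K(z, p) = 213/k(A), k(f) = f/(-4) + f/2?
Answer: √5673 ≈ 75.319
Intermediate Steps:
A = -1 (A = -3 + 2 = -1)
k(f) = f/4 (k(f) = f*(-¼) + f*(½) = -f/4 + f/2 = f/4)
K(z, p) = -852 (K(z, p) = 213/(((¼)*(-1))) = 213/(-¼) = 213*(-4) = -852)
√(K(19, 8) + 6525) = √(-852 + 6525) = √5673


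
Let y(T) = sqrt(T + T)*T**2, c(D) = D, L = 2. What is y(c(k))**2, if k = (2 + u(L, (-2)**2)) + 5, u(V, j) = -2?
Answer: 6250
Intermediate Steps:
k = 5 (k = (2 - 2) + 5 = 0 + 5 = 5)
y(T) = sqrt(2)*T**(5/2) (y(T) = sqrt(2*T)*T**2 = (sqrt(2)*sqrt(T))*T**2 = sqrt(2)*T**(5/2))
y(c(k))**2 = (sqrt(2)*5**(5/2))**2 = (sqrt(2)*(25*sqrt(5)))**2 = (25*sqrt(10))**2 = 6250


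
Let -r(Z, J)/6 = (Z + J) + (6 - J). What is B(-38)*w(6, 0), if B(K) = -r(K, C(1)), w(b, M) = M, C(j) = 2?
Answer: 0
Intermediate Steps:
r(Z, J) = -36 - 6*Z (r(Z, J) = -6*((Z + J) + (6 - J)) = -6*((J + Z) + (6 - J)) = -6*(6 + Z) = -36 - 6*Z)
B(K) = 36 + 6*K (B(K) = -(-36 - 6*K) = 36 + 6*K)
B(-38)*w(6, 0) = (36 + 6*(-38))*0 = (36 - 228)*0 = -192*0 = 0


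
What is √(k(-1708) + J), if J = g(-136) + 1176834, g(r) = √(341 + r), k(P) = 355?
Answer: √(1177189 + √205) ≈ 1085.0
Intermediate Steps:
J = 1176834 + √205 (J = √(341 - 136) + 1176834 = √205 + 1176834 = 1176834 + √205 ≈ 1.1768e+6)
√(k(-1708) + J) = √(355 + (1176834 + √205)) = √(1177189 + √205)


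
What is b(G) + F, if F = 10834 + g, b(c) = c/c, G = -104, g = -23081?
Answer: -12246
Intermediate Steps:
b(c) = 1
F = -12247 (F = 10834 - 23081 = -12247)
b(G) + F = 1 - 12247 = -12246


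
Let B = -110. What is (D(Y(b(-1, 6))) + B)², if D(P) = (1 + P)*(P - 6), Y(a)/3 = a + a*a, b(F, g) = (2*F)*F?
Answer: 13924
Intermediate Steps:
b(F, g) = 2*F²
Y(a) = 3*a + 3*a² (Y(a) = 3*(a + a*a) = 3*(a + a²) = 3*a + 3*a²)
D(P) = (1 + P)*(-6 + P)
(D(Y(b(-1, 6))) + B)² = ((-6 + (3*(2*(-1)²)*(1 + 2*(-1)²))² - 15*2*(-1)²*(1 + 2*(-1)²)) - 110)² = ((-6 + (3*(2*1)*(1 + 2*1))² - 15*2*1*(1 + 2*1)) - 110)² = ((-6 + (3*2*(1 + 2))² - 15*2*(1 + 2)) - 110)² = ((-6 + (3*2*3)² - 15*2*3) - 110)² = ((-6 + 18² - 5*18) - 110)² = ((-6 + 324 - 90) - 110)² = (228 - 110)² = 118² = 13924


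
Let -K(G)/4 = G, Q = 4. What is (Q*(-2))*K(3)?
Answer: 96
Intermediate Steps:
K(G) = -4*G
(Q*(-2))*K(3) = (4*(-2))*(-4*3) = -8*(-12) = 96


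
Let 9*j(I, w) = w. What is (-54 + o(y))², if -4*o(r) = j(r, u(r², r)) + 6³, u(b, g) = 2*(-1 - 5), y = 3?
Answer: 104329/9 ≈ 11592.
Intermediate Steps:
u(b, g) = -12 (u(b, g) = 2*(-6) = -12)
j(I, w) = w/9
o(r) = -161/3 (o(r) = -((⅑)*(-12) + 6³)/4 = -(-4/3 + 216)/4 = -¼*644/3 = -161/3)
(-54 + o(y))² = (-54 - 161/3)² = (-323/3)² = 104329/9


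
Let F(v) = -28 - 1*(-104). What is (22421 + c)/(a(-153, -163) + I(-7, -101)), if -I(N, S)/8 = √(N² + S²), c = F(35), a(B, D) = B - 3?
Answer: 877383/157916 - 112485*√410/78958 ≈ -23.290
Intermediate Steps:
F(v) = 76 (F(v) = -28 + 104 = 76)
a(B, D) = -3 + B
c = 76
I(N, S) = -8*√(N² + S²)
(22421 + c)/(a(-153, -163) + I(-7, -101)) = (22421 + 76)/((-3 - 153) - 8*√((-7)² + (-101)²)) = 22497/(-156 - 8*√(49 + 10201)) = 22497/(-156 - 40*√410)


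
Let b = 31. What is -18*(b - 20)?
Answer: -198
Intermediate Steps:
-18*(b - 20) = -18*(31 - 20) = -18*11 = -198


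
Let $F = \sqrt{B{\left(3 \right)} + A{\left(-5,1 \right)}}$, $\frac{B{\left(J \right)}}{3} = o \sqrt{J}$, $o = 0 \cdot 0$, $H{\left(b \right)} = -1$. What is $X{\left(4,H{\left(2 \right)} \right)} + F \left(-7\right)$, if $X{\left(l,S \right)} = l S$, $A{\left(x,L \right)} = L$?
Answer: $-11$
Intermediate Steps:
$o = 0$
$B{\left(J \right)} = 0$ ($B{\left(J \right)} = 3 \cdot 0 \sqrt{J} = 3 \cdot 0 = 0$)
$X{\left(l,S \right)} = S l$
$F = 1$ ($F = \sqrt{0 + 1} = \sqrt{1} = 1$)
$X{\left(4,H{\left(2 \right)} \right)} + F \left(-7\right) = \left(-1\right) 4 + 1 \left(-7\right) = -4 - 7 = -11$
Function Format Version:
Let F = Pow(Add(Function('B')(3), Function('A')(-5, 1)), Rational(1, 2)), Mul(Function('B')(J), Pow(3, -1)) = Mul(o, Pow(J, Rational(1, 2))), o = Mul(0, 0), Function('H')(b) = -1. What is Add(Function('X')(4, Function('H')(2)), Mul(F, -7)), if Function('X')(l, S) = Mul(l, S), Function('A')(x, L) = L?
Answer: -11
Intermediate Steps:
o = 0
Function('B')(J) = 0 (Function('B')(J) = Mul(3, Mul(0, Pow(J, Rational(1, 2)))) = Mul(3, 0) = 0)
Function('X')(l, S) = Mul(S, l)
F = 1 (F = Pow(Add(0, 1), Rational(1, 2)) = Pow(1, Rational(1, 2)) = 1)
Add(Function('X')(4, Function('H')(2)), Mul(F, -7)) = Add(Mul(-1, 4), Mul(1, -7)) = Add(-4, -7) = -11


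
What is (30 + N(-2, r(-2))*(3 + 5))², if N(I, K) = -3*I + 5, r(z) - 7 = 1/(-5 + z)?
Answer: 13924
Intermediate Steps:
r(z) = 7 + 1/(-5 + z)
N(I, K) = 5 - 3*I
(30 + N(-2, r(-2))*(3 + 5))² = (30 + (5 - 3*(-2))*(3 + 5))² = (30 + (5 + 6)*8)² = (30 + 11*8)² = (30 + 88)² = 118² = 13924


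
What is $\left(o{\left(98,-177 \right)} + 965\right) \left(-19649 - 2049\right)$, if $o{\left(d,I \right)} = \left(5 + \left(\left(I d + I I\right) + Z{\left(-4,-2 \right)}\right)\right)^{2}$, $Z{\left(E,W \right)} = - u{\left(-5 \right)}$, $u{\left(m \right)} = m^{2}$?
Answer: $-4230379515132$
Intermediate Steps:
$Z{\left(E,W \right)} = -25$ ($Z{\left(E,W \right)} = - \left(-5\right)^{2} = \left(-1\right) 25 = -25$)
$o{\left(d,I \right)} = \left(-20 + I^{2} + I d\right)^{2}$ ($o{\left(d,I \right)} = \left(5 - \left(25 - I I - I d\right)\right)^{2} = \left(5 - \left(25 - I^{2} - I d\right)\right)^{2} = \left(5 + \left(-25 + I^{2} + I d\right)\right)^{2} = \left(-20 + I^{2} + I d\right)^{2}$)
$\left(o{\left(98,-177 \right)} + 965\right) \left(-19649 - 2049\right) = \left(\left(-20 + \left(-177\right)^{2} - 17346\right)^{2} + 965\right) \left(-19649 - 2049\right) = \left(\left(-20 + 31329 - 17346\right)^{2} + 965\right) \left(-21698\right) = \left(13963^{2} + 965\right) \left(-21698\right) = \left(194965369 + 965\right) \left(-21698\right) = 194966334 \left(-21698\right) = -4230379515132$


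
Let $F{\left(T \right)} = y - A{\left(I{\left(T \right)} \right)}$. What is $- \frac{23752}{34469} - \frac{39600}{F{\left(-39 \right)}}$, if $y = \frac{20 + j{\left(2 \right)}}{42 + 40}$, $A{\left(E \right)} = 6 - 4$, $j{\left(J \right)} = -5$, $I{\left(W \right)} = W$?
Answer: $\frac{111924197752}{5135881} \approx 21793.0$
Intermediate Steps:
$A{\left(E \right)} = 2$ ($A{\left(E \right)} = 6 - 4 = 2$)
$y = \frac{15}{82}$ ($y = \frac{20 - 5}{42 + 40} = \frac{15}{82} \approx 0.18293$)
$F{\left(T \right)} = - \frac{149}{82}$ ($F{\left(T \right)} = \frac{15}{82} - 2 = - \frac{149}{82}$)
$- \frac{23752}{34469} - \frac{39600}{F{\left(-39 \right)}} = - \frac{23752}{34469} - \frac{39600}{- \frac{149}{82}} = \left(-23752\right) \frac{1}{34469} - - \frac{3247200}{149} = - \frac{23752}{34469} + \frac{3247200}{149} = \frac{111924197752}{5135881}$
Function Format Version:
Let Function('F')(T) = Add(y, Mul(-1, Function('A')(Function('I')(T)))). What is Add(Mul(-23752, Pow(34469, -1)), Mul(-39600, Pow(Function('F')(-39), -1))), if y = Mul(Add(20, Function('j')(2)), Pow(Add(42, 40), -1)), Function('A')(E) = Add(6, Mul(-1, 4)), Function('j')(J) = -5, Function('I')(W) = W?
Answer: Rational(111924197752, 5135881) ≈ 21793.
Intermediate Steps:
Function('A')(E) = 2 (Function('A')(E) = Add(6, -4) = 2)
y = Rational(15, 82) (y = Mul(Add(20, -5), Pow(Add(42, 40), -1)) = Mul(15, Pow(82, -1)) = Mul(15, Rational(1, 82)) = Rational(15, 82) ≈ 0.18293)
Function('F')(T) = Rational(-149, 82) (Function('F')(T) = Add(Rational(15, 82), Mul(-1, 2)) = Add(Rational(15, 82), -2) = Rational(-149, 82))
Add(Mul(-23752, Pow(34469, -1)), Mul(-39600, Pow(Function('F')(-39), -1))) = Add(Mul(-23752, Pow(34469, -1)), Mul(-39600, Pow(Rational(-149, 82), -1))) = Add(Mul(-23752, Rational(1, 34469)), Mul(-39600, Rational(-82, 149))) = Add(Rational(-23752, 34469), Rational(3247200, 149)) = Rational(111924197752, 5135881)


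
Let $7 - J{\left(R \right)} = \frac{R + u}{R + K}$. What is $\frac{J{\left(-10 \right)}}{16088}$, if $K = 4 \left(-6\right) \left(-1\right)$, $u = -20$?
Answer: $\frac{8}{14077} \approx 0.0005683$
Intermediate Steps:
$K = 24$ ($K = \left(-24\right) \left(-1\right) = 24$)
$J{\left(R \right)} = 7 - \frac{-20 + R}{24 + R}$ ($J{\left(R \right)} = 7 - \frac{R - 20}{R + 24} = 7 - \frac{-20 + R}{24 + R}$)
$\frac{J{\left(-10 \right)}}{16088} = \frac{2 \frac{1}{24 - 10} \left(94 + 3 \left(-10\right)\right)}{16088} = \frac{2 \left(94 - 30\right)}{14} \cdot \frac{1}{16088} = 2 \cdot \frac{1}{14} \cdot 64 \cdot \frac{1}{16088} = \frac{64}{7} \cdot \frac{1}{16088} = \frac{8}{14077}$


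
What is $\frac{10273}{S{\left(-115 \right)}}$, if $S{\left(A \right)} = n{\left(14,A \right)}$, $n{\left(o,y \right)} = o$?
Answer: $\frac{10273}{14} \approx 733.79$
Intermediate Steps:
$S{\left(A \right)} = 14$
$\frac{10273}{S{\left(-115 \right)}} = \frac{10273}{14}$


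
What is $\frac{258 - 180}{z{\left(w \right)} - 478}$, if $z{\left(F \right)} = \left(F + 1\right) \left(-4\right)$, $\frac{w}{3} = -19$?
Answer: $- \frac{39}{127} \approx -0.30709$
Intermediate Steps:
$w = -57$ ($w = 3 \left(-19\right) = -57$)
$z{\left(F \right)} = -4 - 4 F$ ($z{\left(F \right)} = \left(1 + F\right) \left(-4\right) = -4 - 4 F$)
$\frac{258 - 180}{z{\left(w \right)} - 478} = \frac{258 - 180}{\left(-4 - -228\right) - 478} = \frac{78}{\left(-4 + 228\right) - 478} = \frac{78}{224 - 478} = \frac{78}{-254} = 78 \left(- \frac{1}{254}\right) = - \frac{39}{127}$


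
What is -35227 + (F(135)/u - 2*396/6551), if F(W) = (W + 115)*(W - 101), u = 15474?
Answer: -1785461845703/50685087 ≈ -35227.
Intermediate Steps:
F(W) = (-101 + W)*(115 + W) (F(W) = (115 + W)*(-101 + W) = (-101 + W)*(115 + W))
-35227 + (F(135)/u - 2*396/6551) = -35227 + ((-11615 + 135**2 + 14*135)/15474 - 2*396/6551) = -35227 + ((-11615 + 18225 + 1890)*(1/15474) - 792*1/6551) = -35227 + (8500*(1/15474) - 792/6551) = -35227 + (4250/7737 - 792/6551) = -35227 + 21714046/50685087 = -1785461845703/50685087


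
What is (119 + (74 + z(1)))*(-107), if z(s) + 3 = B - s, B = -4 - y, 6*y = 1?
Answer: -118663/6 ≈ -19777.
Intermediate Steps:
y = 1/6 (y = (1/6)*1 = 1/6 ≈ 0.16667)
B = -25/6 (B = -4 - 1*1/6 = -4 - 1/6 = -25/6 ≈ -4.1667)
z(s) = -43/6 - s (z(s) = -3 + (-25/6 - s) = -43/6 - s)
(119 + (74 + z(1)))*(-107) = (119 + (74 + (-43/6 - 1*1)))*(-107) = (119 + (74 + (-43/6 - 1)))*(-107) = (119 + (74 - 49/6))*(-107) = (119 + 395/6)*(-107) = (1109/6)*(-107) = -118663/6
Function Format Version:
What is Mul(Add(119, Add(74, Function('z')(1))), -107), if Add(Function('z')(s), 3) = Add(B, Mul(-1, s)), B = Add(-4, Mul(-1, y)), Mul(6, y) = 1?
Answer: Rational(-118663, 6) ≈ -19777.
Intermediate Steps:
y = Rational(1, 6) (y = Mul(Rational(1, 6), 1) = Rational(1, 6) ≈ 0.16667)
B = Rational(-25, 6) (B = Add(-4, Mul(-1, Rational(1, 6))) = Add(-4, Rational(-1, 6)) = Rational(-25, 6) ≈ -4.1667)
Function('z')(s) = Add(Rational(-43, 6), Mul(-1, s)) (Function('z')(s) = Add(-3, Add(Rational(-25, 6), Mul(-1, s))) = Add(Rational(-43, 6), Mul(-1, s)))
Mul(Add(119, Add(74, Function('z')(1))), -107) = Mul(Add(119, Add(74, Add(Rational(-43, 6), Mul(-1, 1)))), -107) = Mul(Add(119, Add(74, Add(Rational(-43, 6), -1))), -107) = Mul(Add(119, Add(74, Rational(-49, 6))), -107) = Mul(Add(119, Rational(395, 6)), -107) = Mul(Rational(1109, 6), -107) = Rational(-118663, 6)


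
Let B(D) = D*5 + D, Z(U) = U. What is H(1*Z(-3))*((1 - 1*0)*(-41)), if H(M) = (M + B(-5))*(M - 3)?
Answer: -8118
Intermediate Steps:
B(D) = 6*D (B(D) = 5*D + D = 6*D)
H(M) = (-30 + M)*(-3 + M) (H(M) = (M + 6*(-5))*(M - 3) = (M - 30)*(-3 + M) = (-30 + M)*(-3 + M))
H(1*Z(-3))*((1 - 1*0)*(-41)) = (90 + (1*(-3))² - 33*(-3))*((1 - 1*0)*(-41)) = (90 + (-3)² - 33*(-3))*((1 + 0)*(-41)) = (90 + 9 + 99)*(1*(-41)) = 198*(-41) = -8118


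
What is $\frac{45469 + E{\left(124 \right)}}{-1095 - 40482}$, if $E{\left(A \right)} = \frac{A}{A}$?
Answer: $- \frac{45470}{41577} \approx -1.0936$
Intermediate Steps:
$E{\left(A \right)} = 1$
$\frac{45469 + E{\left(124 \right)}}{-1095 - 40482} = \frac{45469 + 1}{-1095 - 40482} = \frac{45470}{-41577} = 45470 \left(- \frac{1}{41577}\right) = - \frac{45470}{41577}$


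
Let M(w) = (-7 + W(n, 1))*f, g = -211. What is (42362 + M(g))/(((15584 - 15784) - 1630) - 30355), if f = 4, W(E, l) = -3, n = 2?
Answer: -42322/32185 ≈ -1.3150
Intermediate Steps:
M(w) = -40 (M(w) = (-7 - 3)*4 = -10*4 = -40)
(42362 + M(g))/(((15584 - 15784) - 1630) - 30355) = (42362 - 40)/(((15584 - 15784) - 1630) - 30355) = 42322/((-200 - 1630) - 30355) = 42322/(-1830 - 30355) = 42322/(-32185) = 42322*(-1/32185) = -42322/32185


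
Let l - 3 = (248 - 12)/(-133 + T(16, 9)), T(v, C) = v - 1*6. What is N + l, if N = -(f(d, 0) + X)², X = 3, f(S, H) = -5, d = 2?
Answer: -359/123 ≈ -2.9187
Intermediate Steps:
T(v, C) = -6 + v (T(v, C) = v - 6 = -6 + v)
l = 133/123 (l = 3 + (248 - 12)/(-133 + (-6 + 16)) = 3 + 236/(-133 + 10) = 3 + 236/(-123) = 3 + 236*(-1/123) = 3 - 236/123 = 133/123 ≈ 1.0813)
N = -4 (N = -(-5 + 3)² = -1*(-2)² = -1*4 = -4)
N + l = -4 + 133/123 = -359/123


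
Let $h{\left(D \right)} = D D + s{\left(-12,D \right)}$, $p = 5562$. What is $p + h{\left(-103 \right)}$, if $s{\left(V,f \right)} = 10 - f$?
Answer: $16284$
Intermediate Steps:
$h{\left(D \right)} = 10 + D^{2} - D$ ($h{\left(D \right)} = D D - \left(-10 + D\right) = D^{2} - \left(-10 + D\right) = 10 + D^{2} - D$)
$p + h{\left(-103 \right)} = 5562 + \left(10 + \left(-103\right)^{2} - -103\right) = 5562 + \left(10 + 10609 + 103\right) = 5562 + 10722 = 16284$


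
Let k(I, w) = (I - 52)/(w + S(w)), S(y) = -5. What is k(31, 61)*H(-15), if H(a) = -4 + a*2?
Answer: 51/4 ≈ 12.750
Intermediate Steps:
k(I, w) = (-52 + I)/(-5 + w) (k(I, w) = (I - 52)/(w - 5) = (-52 + I)/(-5 + w))
H(a) = -4 + 2*a
k(31, 61)*H(-15) = ((-52 + 31)/(-5 + 61))*(-4 + 2*(-15)) = (-21/56)*(-4 - 30) = ((1/56)*(-21))*(-34) = -3/8*(-34) = 51/4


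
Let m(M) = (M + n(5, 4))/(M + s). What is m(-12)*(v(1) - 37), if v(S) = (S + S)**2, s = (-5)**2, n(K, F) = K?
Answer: 231/13 ≈ 17.769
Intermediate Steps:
s = 25
v(S) = 4*S**2 (v(S) = (2*S)**2 = 4*S**2)
m(M) = (5 + M)/(25 + M) (m(M) = (M + 5)/(M + 25) = (5 + M)/(25 + M))
m(-12)*(v(1) - 37) = ((5 - 12)/(25 - 12))*(4*1**2 - 37) = (-7/13)*(4*1 - 37) = ((1/13)*(-7))*(4 - 37) = -7/13*(-33) = 231/13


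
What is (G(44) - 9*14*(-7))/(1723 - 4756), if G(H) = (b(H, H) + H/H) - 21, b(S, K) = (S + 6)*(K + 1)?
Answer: -3112/3033 ≈ -1.0260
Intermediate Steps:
b(S, K) = (1 + K)*(6 + S) (b(S, K) = (6 + S)*(1 + K) = (1 + K)*(6 + S))
G(H) = -14 + H**2 + 7*H (G(H) = ((6 + H + 6*H + H*H) + H/H) - 21 = ((6 + H + 6*H + H**2) + 1) - 21 = ((6 + H**2 + 7*H) + 1) - 21 = (7 + H**2 + 7*H) - 21 = -14 + H**2 + 7*H)
(G(44) - 9*14*(-7))/(1723 - 4756) = ((-14 + 44**2 + 7*44) - 9*14*(-7))/(1723 - 4756) = ((-14 + 1936 + 308) - 126*(-7))/(-3033) = (2230 + 882)*(-1/3033) = 3112*(-1/3033) = -3112/3033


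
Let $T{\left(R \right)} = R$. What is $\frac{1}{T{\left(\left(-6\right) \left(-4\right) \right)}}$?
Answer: $\frac{1}{24} \approx 0.041667$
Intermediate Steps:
$\frac{1}{T{\left(\left(-6\right) \left(-4\right) \right)}} = \frac{1}{\left(-6\right) \left(-4\right)} = \frac{1}{24}$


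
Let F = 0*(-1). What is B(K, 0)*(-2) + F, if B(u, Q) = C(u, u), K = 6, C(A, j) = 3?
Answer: -6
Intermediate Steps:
F = 0
B(u, Q) = 3
B(K, 0)*(-2) + F = 3*(-2) + 0 = -6 + 0 = -6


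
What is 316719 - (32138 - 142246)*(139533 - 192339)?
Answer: -5814046329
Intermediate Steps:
316719 - (32138 - 142246)*(139533 - 192339) = 316719 - (-110108)*(-52806) = 316719 - 1*5814363048 = 316719 - 5814363048 = -5814046329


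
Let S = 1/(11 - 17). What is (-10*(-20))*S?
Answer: -100/3 ≈ -33.333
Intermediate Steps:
S = -⅙ (S = 1/(-6) = -⅙ ≈ -0.16667)
(-10*(-20))*S = -10*(-20)*(-⅙) = 200*(-⅙) = -100/3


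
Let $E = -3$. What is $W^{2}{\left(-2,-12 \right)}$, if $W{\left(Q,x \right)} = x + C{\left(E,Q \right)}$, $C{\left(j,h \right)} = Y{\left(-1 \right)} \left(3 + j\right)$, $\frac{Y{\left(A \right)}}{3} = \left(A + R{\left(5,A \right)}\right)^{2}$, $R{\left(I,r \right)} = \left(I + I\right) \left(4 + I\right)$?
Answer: $144$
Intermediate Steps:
$R{\left(I,r \right)} = 2 I \left(4 + I\right)$
$Y{\left(A \right)} = 3 \left(90 + A\right)^{2}$ ($Y{\left(A \right)} = 3 \left(A + 2 \cdot 5 \left(4 + 5\right)\right)^{2} = 3 \left(A + 2 \cdot 5 \cdot 9\right)^{2} = 3 \left(A + 90\right)^{2} = 3 \left(90 + A\right)^{2}$)
$C{\left(j,h \right)} = 71289 + 23763 j$ ($C{\left(j,h \right)} = 3 \left(90 - 1\right)^{2} \left(3 + j\right) = 3 \cdot 89^{2} \left(3 + j\right) = 3 \cdot 7921 \left(3 + j\right) = 23763 \left(3 + j\right) = 71289 + 23763 j$)
$W{\left(Q,x \right)} = x$ ($W{\left(Q,x \right)} = x + \left(71289 + 23763 \left(-3\right)\right) = x + \left(71289 - 71289\right) = x + 0 = x$)
$W^{2}{\left(-2,-12 \right)} = \left(-12\right)^{2} = 144$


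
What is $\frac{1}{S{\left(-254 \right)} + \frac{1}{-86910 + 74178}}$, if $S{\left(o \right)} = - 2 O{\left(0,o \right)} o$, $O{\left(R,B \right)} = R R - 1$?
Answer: $- \frac{12732}{6467857} \approx -0.0019685$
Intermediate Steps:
$O{\left(R,B \right)} = -1 + R^{2}$ ($O{\left(R,B \right)} = R^{2} - 1 = -1 + R^{2}$)
$S{\left(o \right)} = 2 o$ ($S{\left(o \right)} = - 2 \left(-1 + 0^{2}\right) o = - 2 \left(-1 + 0\right) o = \left(-2\right) \left(-1\right) o = 2 o$)
$\frac{1}{S{\left(-254 \right)} + \frac{1}{-86910 + 74178}} = \frac{1}{2 \left(-254\right) + \frac{1}{-86910 + 74178}} = \frac{1}{-508 + \frac{1}{-12732}} = \frac{1}{-508 - \frac{1}{12732}} = \frac{1}{- \frac{6467857}{12732}} = - \frac{12732}{6467857}$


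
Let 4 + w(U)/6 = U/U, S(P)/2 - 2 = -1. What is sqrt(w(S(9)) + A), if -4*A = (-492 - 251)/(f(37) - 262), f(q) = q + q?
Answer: I*sqrt(671113)/188 ≈ 4.3575*I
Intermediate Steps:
f(q) = 2*q
S(P) = 2 (S(P) = 4 + 2*(-1) = 4 - 2 = 2)
w(U) = -18 (w(U) = -24 + 6*(U/U) = -24 + 6*1 = -24 + 6 = -18)
A = -743/752 (A = -(-492 - 251)/(4*(2*37 - 262)) = -(-743)/(4*(74 - 262)) = -(-743)/(4*(-188)) = -(-743)*(-1)/(4*188) = -1/4*743/188 = -743/752 ≈ -0.98803)
sqrt(w(S(9)) + A) = sqrt(-18 - 743/752) = sqrt(-14279/752) = I*sqrt(671113)/188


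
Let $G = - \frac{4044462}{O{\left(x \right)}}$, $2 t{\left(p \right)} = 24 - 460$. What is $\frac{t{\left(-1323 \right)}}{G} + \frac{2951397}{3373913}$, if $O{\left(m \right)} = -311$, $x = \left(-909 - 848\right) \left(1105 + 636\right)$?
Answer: $\frac{5854034229920}{6822831459903} \approx 0.85801$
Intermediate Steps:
$x = -3058937$ ($x = \left(-1757\right) 1741 = -3058937$)
$t{\left(p \right)} = -218$ ($t{\left(p \right)} = \frac{24 - 460}{2} = \frac{1}{2} \left(-436\right) = -218$)
$G = \frac{4044462}{311}$ ($G = - \frac{4044462}{-311} = \left(-4044462\right) \left(- \frac{1}{311}\right) = \frac{4044462}{311} \approx 13005.0$)
$\frac{t{\left(-1323 \right)}}{G} + \frac{2951397}{3373913} = - \frac{218}{\frac{4044462}{311}} + \frac{2951397}{3373913} = \left(-218\right) \frac{311}{4044462} + 2951397 \cdot \frac{1}{3373913} = - \frac{33899}{2022231} + \frac{2951397}{3373913} = \frac{5854034229920}{6822831459903}$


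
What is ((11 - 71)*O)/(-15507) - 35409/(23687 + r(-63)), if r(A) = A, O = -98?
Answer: -229332161/122112456 ≈ -1.8780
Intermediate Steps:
((11 - 71)*O)/(-15507) - 35409/(23687 + r(-63)) = ((11 - 71)*(-98))/(-15507) - 35409/(23687 - 63) = -60*(-98)*(-1/15507) - 35409/23624 = 5880*(-1/15507) - 35409*1/23624 = -1960/5169 - 35409/23624 = -229332161/122112456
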